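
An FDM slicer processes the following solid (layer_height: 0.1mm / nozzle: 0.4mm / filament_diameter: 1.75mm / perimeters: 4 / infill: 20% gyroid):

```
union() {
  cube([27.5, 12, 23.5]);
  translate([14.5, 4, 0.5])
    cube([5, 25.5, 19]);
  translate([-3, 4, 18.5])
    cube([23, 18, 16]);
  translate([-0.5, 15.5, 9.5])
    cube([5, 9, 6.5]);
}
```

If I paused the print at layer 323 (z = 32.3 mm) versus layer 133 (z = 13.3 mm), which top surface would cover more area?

Layer 323 (z = 32.3): the cube is not intersected at this z (z outside [0, 23.5]); the cube at (14.5, 4) is not intersected at this z (z outside [0.5, 19.5]); the 23×18 cube at (-3, 4) contributes its full rectangle (area 414.00 mm²); the cube at (-0.5, 15.5) is absent (z outside [9.5, 16]); Combining (union): only the 23×18 cube at (-3, 4) is present, so the union is just that shape — area = 414.00 mm². So its area = 414.00 mm². Layer 133 (z = 13.3): the cube is present — its section is the full 27.5×12 rectangle (area 330.00 mm²); the 5×25.5 cube at (14.5, 4) contributes its full rectangle (area 127.50 mm²); the cube at (-3, 4) is not intersected at this z (z outside [18.5, 34.5]); the 5×9 cube at (-0.5, 15.5) contributes its full rectangle (area 45.00 mm²); Combining (union): the regions partially overlap — summed areas 502.50 mm² minus the doubly-counted overlap 40.00 mm² gives 462.50 mm² — area = 462.50 mm². So its area = 462.50 mm². Layer 133 is larger (462.50 vs 414.00 mm²).

layer 133 (z = 13.3 mm)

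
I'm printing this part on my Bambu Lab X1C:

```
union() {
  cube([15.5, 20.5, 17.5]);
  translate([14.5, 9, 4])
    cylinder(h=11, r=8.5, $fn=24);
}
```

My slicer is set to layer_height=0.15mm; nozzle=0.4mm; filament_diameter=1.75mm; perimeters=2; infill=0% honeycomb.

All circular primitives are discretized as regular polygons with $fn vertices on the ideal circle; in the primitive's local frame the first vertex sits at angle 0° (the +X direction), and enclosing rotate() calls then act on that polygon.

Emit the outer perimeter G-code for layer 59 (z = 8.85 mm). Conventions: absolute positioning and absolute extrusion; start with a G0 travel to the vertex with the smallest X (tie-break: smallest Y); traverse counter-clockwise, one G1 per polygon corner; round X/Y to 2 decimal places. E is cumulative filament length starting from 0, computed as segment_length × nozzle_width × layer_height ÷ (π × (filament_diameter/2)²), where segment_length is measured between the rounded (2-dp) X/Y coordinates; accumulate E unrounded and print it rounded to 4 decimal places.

At z = 8.85 mm: the cube (footprint 15.5×20.5) is included at this height; the r=8.5 cylinder at (14.5, 9) gives a regular 24-gon of circumradius 8.5 (constant along its height); Taking the union: the regions partially overlap (shared area 129.07 mm²), so overlapping operands fuse into one piece — 1 connected region. The outline is a single polygon with 17 vertices. Extrusion per mm of travel: 0.4 × 0.15 / (π × 0.875²) = 0.024945. Accumulating E over each segment gives final E = 1.9923.

G0 X0.00 Y0.00 Z8.85
G1 X15.50 Y0.00 E0.3866
G1 X15.50 Y0.63 E0.4024
G1 X16.70 Y0.79 E0.4326
G1 X18.75 Y1.64 E0.4879
G1 X20.51 Y2.99 E0.5433
G1 X21.86 Y4.75 E0.5986
G1 X22.71 Y6.80 E0.6539
G1 X23.00 Y9.00 E0.7093
G1 X22.71 Y11.20 E0.7647
G1 X21.86 Y13.25 E0.8200
G1 X20.51 Y15.01 E0.8753
G1 X18.75 Y16.36 E0.9307
G1 X16.70 Y17.21 E0.9860
G1 X15.50 Y17.37 E1.0162
G1 X15.50 Y20.50 E1.0943
G1 X0.00 Y20.50 E1.4810
G1 X0.00 Y0.00 E1.9923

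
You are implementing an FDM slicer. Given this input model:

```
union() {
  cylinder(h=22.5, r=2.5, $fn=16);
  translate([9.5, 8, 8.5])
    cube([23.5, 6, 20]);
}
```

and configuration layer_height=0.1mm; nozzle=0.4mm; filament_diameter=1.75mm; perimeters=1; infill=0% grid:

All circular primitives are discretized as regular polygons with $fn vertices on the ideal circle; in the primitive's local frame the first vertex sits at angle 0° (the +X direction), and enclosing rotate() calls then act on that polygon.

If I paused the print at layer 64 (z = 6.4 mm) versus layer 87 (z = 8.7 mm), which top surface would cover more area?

layer 87 (z = 8.7 mm)

Layer 64 (z = 6.4): the r=2.5 cylinder contributes a regular 16-gon of circumradius 2.5 (area = (16/2)·2.500²·sin(360°/16) = 19.13 mm²); the cube at (9.5, 8) does not reach this height (z outside [8.5, 28.5]); Merging all regions: only the r=2.5 cylinder is present, so the union is just that shape — area = 19.13 mm². So its area = 19.13 mm². Layer 87 (z = 8.7): the r=2.5 cylinder gives a regular 16-gon of circumradius 2.5 (constant along its height) (area = (16/2)·2.500²·sin(360°/16) = 19.13 mm²); the 23.5×6 cube at (9.5, 8) contributes its full rectangle (area 141.00 mm²); Taking the union: the 2 present regions are separate (no shared area or edge), so areas and boundary lengths simply add and each stays a separate island — area = 160.13 mm². So its area = 160.13 mm². Layer 87 is larger (160.13 vs 19.13 mm²).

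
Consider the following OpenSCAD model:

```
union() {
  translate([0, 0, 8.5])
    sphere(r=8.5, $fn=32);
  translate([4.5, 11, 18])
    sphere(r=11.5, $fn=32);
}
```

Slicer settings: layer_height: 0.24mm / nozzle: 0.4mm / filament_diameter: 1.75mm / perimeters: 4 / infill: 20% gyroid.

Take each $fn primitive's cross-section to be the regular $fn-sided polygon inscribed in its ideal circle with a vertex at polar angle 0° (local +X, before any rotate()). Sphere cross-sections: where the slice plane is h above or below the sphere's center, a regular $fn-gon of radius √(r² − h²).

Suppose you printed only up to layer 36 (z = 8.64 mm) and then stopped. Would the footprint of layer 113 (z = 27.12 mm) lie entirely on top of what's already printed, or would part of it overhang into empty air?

Compare the two slices. At z = 8.64: the sphere: section is a regular 32-gon, circumradius = √(r²−h²) = √(8.5²−0.14²) = 8.499 (area = (32/2)·8.499²·sin(360°/32) = 225.46 mm²); the sphere at (4.5, 11): section is a regular 32-gon, circumradius = √(r²−h²) = √(11.5²−9.36²) = 6.681 (area = (32/2)·6.681²·sin(360°/32) = 139.34 mm²); Merging all regions: the regions partially overlap — summed areas 364.81 mm² minus the doubly-counted overlap 20.54 mm² gives 344.26 mm² — area = 344.26 mm². At z = 27.12: the sphere is not intersected at this z (|z−center|=18.620 > r=8.5); the r=11.5 sphere at (4.5, 11) slices to a regular 32-gon of circumradius 7.005 (√(r²−h²) with h=9.12 from center) (area = (32/2)·7.005²·sin(360°/32) = 153.19 mm²); Merging all regions: only the r=11.5 sphere at (4.5, 11) is present, so the union is just that shape — area = 153.19 mm². Checking containment: at z = 27.12 the cross-section extends beyond the z = 8.64 cross-section by about 10.42 mm².

part overhangs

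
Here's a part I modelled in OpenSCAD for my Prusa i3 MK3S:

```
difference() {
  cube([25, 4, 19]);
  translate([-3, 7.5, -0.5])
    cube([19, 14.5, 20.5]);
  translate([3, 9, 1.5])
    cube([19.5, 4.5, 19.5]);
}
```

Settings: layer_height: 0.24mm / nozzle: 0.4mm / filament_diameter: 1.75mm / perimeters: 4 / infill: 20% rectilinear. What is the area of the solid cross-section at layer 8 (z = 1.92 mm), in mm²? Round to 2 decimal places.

At z = 1.92 mm: the cube (footprint 25×4) is included at this height (area 100.00 mm²); the 19×14.5 cube at (-3, 7.5) contributes its full rectangle (area 275.50 mm²); the cube at (3, 9) is present — its section is the full 19.5×4.5 rectangle (area 87.75 mm²); Taking the first minus the rest: starting from the 25×4 cube (100.00 mm²), the 19×14.5 cube at (-3, 7.5) misses the remaining region (no effect); the 19.5×4.5 cube at (3, 9) misses the remaining region (no effect) — area = 100.00 mm². Overall, the cross-section is a single solid region. Net area = 100.00 mm².

100.00 mm²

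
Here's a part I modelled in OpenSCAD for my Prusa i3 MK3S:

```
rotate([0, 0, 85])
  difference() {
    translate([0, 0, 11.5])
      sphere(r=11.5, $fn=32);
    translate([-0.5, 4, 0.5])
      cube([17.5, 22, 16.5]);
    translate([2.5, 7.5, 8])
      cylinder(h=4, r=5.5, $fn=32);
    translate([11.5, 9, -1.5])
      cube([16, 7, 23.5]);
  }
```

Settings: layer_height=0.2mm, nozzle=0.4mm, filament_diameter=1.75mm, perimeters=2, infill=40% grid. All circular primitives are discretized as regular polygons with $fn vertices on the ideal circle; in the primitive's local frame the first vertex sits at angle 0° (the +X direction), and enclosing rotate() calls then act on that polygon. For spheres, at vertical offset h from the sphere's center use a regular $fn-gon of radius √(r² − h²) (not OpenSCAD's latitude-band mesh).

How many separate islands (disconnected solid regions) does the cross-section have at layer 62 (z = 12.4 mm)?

At z = 12.4 mm: the r=11.5 sphere contributes a regular 32-gon of circumradius √(11.5²−0.9²) = 11.465; the cube at (-0.5, 4) (footprint 17.5×22) is included at this height; the cylinder at (2.5, 7.5) is absent (z outside [8, 12]); the 16×7 cube at (11.5, 9) contributes its full rectangle; Subtracting the remaining from the first: starting from the r=11.5 sphere, the 17.5×22 cube at (-0.5, 4) partially overlaps it — only the 61.54 mm² overlap (of its 385.00 mm²) is removed, clipping the outline; the 16×7 cube at (11.5, 9) misses the remaining region (no effect) — 1 connected region; (rotated 85° about Z; rotation is an isometry so areas/perimeters/island counts are preserved). Overall, the cross-section is a single solid region. Island count = 1.

1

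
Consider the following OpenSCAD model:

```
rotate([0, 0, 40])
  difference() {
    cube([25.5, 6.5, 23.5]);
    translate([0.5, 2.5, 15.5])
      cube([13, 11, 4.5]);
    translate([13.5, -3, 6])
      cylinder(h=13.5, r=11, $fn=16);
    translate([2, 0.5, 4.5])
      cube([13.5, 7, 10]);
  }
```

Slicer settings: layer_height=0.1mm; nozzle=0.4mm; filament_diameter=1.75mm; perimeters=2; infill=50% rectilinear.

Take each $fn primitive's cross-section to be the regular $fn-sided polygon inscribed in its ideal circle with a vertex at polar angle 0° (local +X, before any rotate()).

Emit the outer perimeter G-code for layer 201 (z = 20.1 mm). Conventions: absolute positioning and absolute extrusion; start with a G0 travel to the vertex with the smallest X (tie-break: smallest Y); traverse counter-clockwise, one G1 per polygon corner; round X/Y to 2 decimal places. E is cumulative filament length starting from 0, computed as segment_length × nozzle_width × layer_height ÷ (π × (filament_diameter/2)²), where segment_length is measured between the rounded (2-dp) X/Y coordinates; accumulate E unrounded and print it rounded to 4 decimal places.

G0 X-4.18 Y4.98 Z20.10
G1 X0.00 Y0.00 E0.1081
G1 X19.53 Y16.39 E0.5321
G1 X15.36 Y21.37 E0.6401
G1 X-4.18 Y4.98 E1.0643

At z = 20.1 mm: the 25.5×6.5 cube contributes its full rectangle; the cube at (0.5, 2.5) does not reach this height (z outside [15.5, 20]); the cylinder at (13.5, -3) does not reach this height (z outside [6, 19.5]); the cube at (2, 0.5) is absent (z outside [4.5, 14.5]); Taking the first minus the rest: none of the subtracted shapes is present at this height, so the 25.5×6.5 cube is unchanged — 1 connected region; (whole slice rotated 40° about Z — lengths, areas and connectivity unchanged). The outline is a single polygon with 4 vertices. Extrusion per mm of travel: 0.4 × 0.1 / (π × 0.875²) = 0.016630. Accumulating E over each segment gives final E = 1.0643.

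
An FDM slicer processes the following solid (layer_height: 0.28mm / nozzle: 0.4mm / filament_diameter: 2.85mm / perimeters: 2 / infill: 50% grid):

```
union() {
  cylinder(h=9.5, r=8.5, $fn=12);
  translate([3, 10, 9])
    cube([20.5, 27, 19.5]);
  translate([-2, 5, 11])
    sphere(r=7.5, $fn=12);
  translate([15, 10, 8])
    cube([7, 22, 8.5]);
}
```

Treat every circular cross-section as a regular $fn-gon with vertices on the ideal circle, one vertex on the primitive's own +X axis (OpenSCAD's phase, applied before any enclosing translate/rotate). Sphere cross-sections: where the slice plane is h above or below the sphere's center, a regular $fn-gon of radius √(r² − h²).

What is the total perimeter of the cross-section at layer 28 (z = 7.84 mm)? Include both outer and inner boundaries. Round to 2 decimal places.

59.12 mm

At z = 7.84 mm: the cylinder: section is a regular 12-gon, circumradius r=8.5 (perimeter = 2·12·8.500·sin(180°/12) = 52.80 mm); the cube at (3, 10) does not reach this height (z outside [9, 28.5]); the r=7.5 sphere at (-2, 5) slices to a regular 12-gon of circumradius 6.802 (√(r²−h²) with h=3.16 from center) (perimeter = 2·12·6.802·sin(180°/12) = 42.25 mm); the cube at (15, 10) is absent (z outside [8, 16.5]); Taking the union: the regions partially overlap (shared area 94.93 mm²), so the edge portions inside another operand are dropped and the merged outline is re-measured after clipping — boundary = 59.12 mm. Overall, the cross-section is a single solid region. Total boundary length (outer) = 59.12 mm.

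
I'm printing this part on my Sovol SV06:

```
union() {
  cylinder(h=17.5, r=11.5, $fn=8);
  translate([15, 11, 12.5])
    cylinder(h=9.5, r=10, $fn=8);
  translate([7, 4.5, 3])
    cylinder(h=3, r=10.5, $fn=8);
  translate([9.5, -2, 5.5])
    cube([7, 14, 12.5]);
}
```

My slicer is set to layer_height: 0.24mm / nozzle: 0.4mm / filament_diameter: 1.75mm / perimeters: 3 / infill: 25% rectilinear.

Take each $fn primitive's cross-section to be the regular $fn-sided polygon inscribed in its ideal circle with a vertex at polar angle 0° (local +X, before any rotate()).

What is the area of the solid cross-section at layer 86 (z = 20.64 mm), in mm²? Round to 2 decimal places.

At z = 20.64 mm: the cylinder is not intersected at this z (z outside [0, 17.5]); the r=10 cylinder at (15, 11) contributes a regular 8-gon of circumradius 10 (area = (8/2)·10.000²·sin(360°/8) = 282.84 mm²); the cylinder at (7, 4.5) is not intersected at this z (z outside [3, 6]); the cube at (9.5, -2) is not intersected at this z (z outside [5.5, 18]); Merging all regions: only the r=10 cylinder at (15, 11) is present, so the union is just that shape — area = 282.84 mm². Overall, the cross-section is a single solid region. Net area = 282.84 mm².

282.84 mm²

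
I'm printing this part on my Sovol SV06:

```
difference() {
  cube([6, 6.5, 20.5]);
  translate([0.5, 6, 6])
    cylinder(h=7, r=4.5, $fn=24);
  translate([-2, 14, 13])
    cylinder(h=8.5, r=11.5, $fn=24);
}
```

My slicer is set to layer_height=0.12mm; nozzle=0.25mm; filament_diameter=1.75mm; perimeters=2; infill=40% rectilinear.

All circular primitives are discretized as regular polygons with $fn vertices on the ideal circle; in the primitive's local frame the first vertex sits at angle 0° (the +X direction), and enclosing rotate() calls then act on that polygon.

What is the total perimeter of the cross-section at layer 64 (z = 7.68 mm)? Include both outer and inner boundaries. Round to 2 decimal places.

At z = 7.68 mm: the cube is present — its section is the full 6×6.5 rectangle (perimeter 25.00 mm); the r=4.5 cylinder at (0.5, 6) contributes a regular 24-gon of circumradius 4.5 (perimeter = 2·24·4.500·sin(180°/24) = 28.19 mm); the cylinder at (-2, 14) is absent (z outside [13, 21.5]); After the difference (first − rest): starting from the 6×6.5 cube, the r=4.5 cylinder at (0.5, 6) partially overlaps it — only the 20.44 mm² overlap (of its 62.89 mm²) is removed, clipping the outline — boundary = 23.19 mm. Overall, the cross-section is a single solid region. Total boundary length (outer) = 23.19 mm.

23.19 mm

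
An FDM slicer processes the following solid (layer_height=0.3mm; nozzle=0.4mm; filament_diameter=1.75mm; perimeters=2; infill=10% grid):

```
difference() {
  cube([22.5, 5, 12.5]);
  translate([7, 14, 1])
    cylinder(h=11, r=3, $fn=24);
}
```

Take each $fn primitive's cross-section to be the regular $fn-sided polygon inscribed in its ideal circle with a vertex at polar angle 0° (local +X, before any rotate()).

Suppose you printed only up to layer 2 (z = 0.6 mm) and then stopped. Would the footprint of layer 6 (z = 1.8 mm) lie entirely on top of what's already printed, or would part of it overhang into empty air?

entirely on top

Compare the two slices. At z = 0.6: the cube is present — its section is the full 22.5×5 rectangle (area 112.50 mm²); the cylinder at (7, 14) is absent (z outside [1, 12]); Taking the first minus the rest: none of the subtracted shapes is present at this height, so the 22.5×5 cube is unchanged — area = 112.50 mm². At z = 1.8: the cube is present — its section is the full 22.5×5 rectangle (area 112.50 mm²); the r=3 cylinder at (7, 14) gives a regular 24-gon of circumradius 3 (constant along its height) (area = (24/2)·3.000²·sin(360°/24) = 27.95 mm²); Subtracting the remaining from the first: starting from the 22.5×5 cube (112.50 mm²), the r=3 cylinder at (7, 14) misses the remaining region (no effect) — area = 112.50 mm². Checking containment: the cross-section at z = 1.8 is a subset of the cross-section at z = 0.6.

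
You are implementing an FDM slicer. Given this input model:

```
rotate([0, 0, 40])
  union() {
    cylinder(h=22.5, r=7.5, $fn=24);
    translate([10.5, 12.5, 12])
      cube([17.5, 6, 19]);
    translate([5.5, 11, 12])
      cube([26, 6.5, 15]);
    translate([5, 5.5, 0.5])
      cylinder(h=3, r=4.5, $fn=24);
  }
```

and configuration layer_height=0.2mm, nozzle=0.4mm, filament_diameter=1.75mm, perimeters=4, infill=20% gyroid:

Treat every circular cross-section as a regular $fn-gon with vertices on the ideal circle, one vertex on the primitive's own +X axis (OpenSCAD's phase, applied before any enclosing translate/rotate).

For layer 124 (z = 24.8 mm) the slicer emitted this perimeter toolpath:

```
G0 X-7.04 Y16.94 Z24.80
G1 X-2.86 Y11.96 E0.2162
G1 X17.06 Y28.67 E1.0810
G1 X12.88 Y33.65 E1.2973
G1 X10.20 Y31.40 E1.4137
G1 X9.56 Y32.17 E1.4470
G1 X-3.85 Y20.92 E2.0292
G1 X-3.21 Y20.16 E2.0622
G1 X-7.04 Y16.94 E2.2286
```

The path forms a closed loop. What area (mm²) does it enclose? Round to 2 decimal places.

186.55 mm²

Apply the shoelace formula to the sequence of (X, Y) vertices; enclosed area = 186.55 mm².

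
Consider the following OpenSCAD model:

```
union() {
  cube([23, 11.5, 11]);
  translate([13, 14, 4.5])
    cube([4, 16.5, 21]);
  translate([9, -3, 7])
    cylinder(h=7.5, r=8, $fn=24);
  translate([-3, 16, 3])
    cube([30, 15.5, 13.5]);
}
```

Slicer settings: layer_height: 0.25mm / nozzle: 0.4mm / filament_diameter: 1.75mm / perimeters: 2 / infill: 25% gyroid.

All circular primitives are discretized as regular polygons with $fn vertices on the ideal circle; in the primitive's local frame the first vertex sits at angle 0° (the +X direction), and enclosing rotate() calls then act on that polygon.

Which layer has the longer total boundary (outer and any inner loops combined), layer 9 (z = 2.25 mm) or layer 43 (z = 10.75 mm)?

layer 43 (z = 10.75 mm)

Layer 9 (z = 2.25): the cube is present — its section is the full 23×11.5 rectangle (perimeter 69.00 mm); the cube at (13, 14) does not reach this height (z outside [4.5, 25.5]); the cylinder at (9, -3) is not intersected at this z (z outside [7, 14.5]); the cube at (-3, 16) is not intersected at this z (z outside [3, 16.5]); Taking the union: only the 23×11.5 cube is present, so the union is just that shape — boundary = 69.00 mm. So its perimeter = 69.00 mm. Layer 43 (z = 10.75): the cube is present — its section is the full 23×11.5 rectangle (perimeter 69.00 mm); the cube at (13, 14) (footprint 4×16.5) is included at this height (perimeter 41.00 mm); the cylinder at (9, -3): section is a regular 24-gon, circumradius r=8 (perimeter = 2·24·8.000·sin(180°/24) = 50.12 mm); the cube at (-3, 16) is present — its section is the full 30×15.5 rectangle (perimeter 91.00 mm); Merging all regions: the regions partially overlap (shared area 110.82 mm²), so the edge portions inside another operand are dropped and the merged outline is re-measured after clipping — boundary = 180.57 mm. So its perimeter = 180.57 mm. Layer 43 is larger (180.57 vs 69.00 mm).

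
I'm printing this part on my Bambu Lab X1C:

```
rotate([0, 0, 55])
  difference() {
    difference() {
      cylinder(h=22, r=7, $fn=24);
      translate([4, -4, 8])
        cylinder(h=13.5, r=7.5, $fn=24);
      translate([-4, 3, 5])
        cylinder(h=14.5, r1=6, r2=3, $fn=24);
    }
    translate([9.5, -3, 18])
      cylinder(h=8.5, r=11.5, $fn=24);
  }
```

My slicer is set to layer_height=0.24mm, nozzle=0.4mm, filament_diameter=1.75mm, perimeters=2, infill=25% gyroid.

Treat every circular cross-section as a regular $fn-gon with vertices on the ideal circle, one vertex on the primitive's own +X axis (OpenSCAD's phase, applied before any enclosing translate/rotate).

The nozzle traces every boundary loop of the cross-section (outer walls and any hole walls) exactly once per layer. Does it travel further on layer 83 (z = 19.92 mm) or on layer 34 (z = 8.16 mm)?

layer 83 (z = 19.92 mm)

Layer 83 (z = 19.92): the r=7 cylinder contributes a regular 24-gon of circumradius 7 (perimeter = 2·24·7.000·sin(180°/24) = 43.86 mm); the r=7.5 cylinder at (4, -4) gives a regular 24-gon of circumradius 7.5 (constant along its height) (perimeter = 2·24·7.500·sin(180°/24) = 46.99 mm); the cone at (-4, 3) does not reach this height (z outside [5, 19.5]); After the difference (first − rest): starting from the r=7 cylinder, the r=7.5 cylinder at (4, -4) partially overlaps it — only the 83.69 mm² overlap (of its 174.70 mm²) is removed, clipping the outline — boundary = 42.64 mm; the r=11.5 cylinder at (9.5, -3) gives a regular 24-gon of circumradius 11.5 (constant along its height) (perimeter = 2·24·11.500·sin(180°/24) = 72.05 mm); Subtracting the remaining from the first: starting from that combined region, the r=11.5 cylinder at (9.5, -3) partially overlaps it — only the 12.32 mm² overlap (of its 410.75 mm²) is removed, clipping the outline — boundary = 36.47 mm; (rotated 55° about Z; rotation is an isometry so areas/perimeters/island counts are preserved). So its perimeter = 36.47 mm. Layer 34 (z = 8.16): the cylinder: section is a regular 24-gon, circumradius r=7 (perimeter = 2·24·7.000·sin(180°/24) = 43.86 mm); the r=7.5 cylinder at (4, -4) contributes a regular 24-gon of circumradius 7.5 (perimeter = 2·24·7.500·sin(180°/24) = 46.99 mm); the cone at (-4, 3) contributes a regular 24-gon of circumradius 5.346 (interpolated between r1=6 and r2=3 at t=0.218) (perimeter = 2·24·5.346·sin(180°/24) = 33.50 mm); Subtracting the remaining from the first: starting from the r=7 cylinder, the r=7.5 cylinder at (4, -4) partially overlaps it — only the 83.69 mm² overlap (of its 174.70 mm²) is removed, clipping the outline; the cone at (-4, 3) partially overlaps it — only the 47.09 mm² overlap (of its 88.77 mm²) is removed, clipping the outline — boundary = 31.51 mm; the cylinder at (9.5, -3) is absent (z outside [18, 26.5]); Subtracting the remaining from the first: none of the subtracted shapes is present at this height, so the result so far is unchanged — boundary = 31.51 mm; (rotated 55° about Z; rotation is an isometry so areas/perimeters/island counts are preserved). So its perimeter = 31.51 mm. Layer 83 is larger (36.47 vs 31.51 mm).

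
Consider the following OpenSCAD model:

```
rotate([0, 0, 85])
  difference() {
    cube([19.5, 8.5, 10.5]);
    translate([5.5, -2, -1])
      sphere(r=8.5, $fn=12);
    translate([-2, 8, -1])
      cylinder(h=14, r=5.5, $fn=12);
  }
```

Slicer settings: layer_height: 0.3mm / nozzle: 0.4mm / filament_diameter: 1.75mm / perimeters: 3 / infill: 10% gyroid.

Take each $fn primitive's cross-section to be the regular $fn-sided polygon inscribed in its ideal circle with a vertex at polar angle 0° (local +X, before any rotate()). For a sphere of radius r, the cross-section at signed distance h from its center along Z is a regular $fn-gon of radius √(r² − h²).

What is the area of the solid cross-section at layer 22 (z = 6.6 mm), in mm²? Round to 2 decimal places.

144.22 mm²

At z = 6.6 mm: the cube (footprint 19.5×8.5) is included at this height (area 165.75 mm²); the r=8.5 sphere at (5.5, -2) slices to a regular 12-gon of circumradius 3.807 (√(r²−h²) with h=7.6 from center) (area = (12/2)·3.807²·sin(360°/12) = 43.47 mm²); the r=5.5 cylinder at (-2, 8) contributes a regular 12-gon of circumradius 5.5 (area = (12/2)·5.500²·sin(360°/12) = 90.75 mm²); Subtracting the remaining from the first: starting from the 19.5×8.5 cube (165.75 mm²), the r=8.5 sphere at (5.5, -2) partially overlaps it — only the 7.59 mm² overlap (of its 43.47 mm²) is removed, clipping the outline; the r=5.5 cylinder at (-2, 8) partially overlaps it — only the 13.94 mm² overlap (of its 90.75 mm²) is removed, clipping the outline — area = 144.22 mm²; (rotated 85° about Z; rotation is an isometry so areas/perimeters/island counts are preserved). Overall, the cross-section is a single solid region. Net area = 144.22 mm².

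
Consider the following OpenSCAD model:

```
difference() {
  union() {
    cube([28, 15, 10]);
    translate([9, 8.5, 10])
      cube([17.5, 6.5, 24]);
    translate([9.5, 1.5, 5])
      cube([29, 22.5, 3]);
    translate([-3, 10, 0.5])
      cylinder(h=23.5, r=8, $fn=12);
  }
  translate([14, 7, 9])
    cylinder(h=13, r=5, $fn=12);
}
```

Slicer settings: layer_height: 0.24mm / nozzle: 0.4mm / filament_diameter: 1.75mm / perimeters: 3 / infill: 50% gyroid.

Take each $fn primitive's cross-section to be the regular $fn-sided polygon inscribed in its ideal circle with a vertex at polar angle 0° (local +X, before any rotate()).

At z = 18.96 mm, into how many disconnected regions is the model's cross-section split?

At z = 18.96 mm: the cube is absent (z outside [0, 10]); the 17.5×6.5 cube at (9, 8.5) contributes its full rectangle; the cube at (9.5, 1.5) is absent (z outside [5, 8]); the r=8 cylinder at (-3, 10) gives a regular 12-gon of circumradius 8 (constant along its height); Merging all regions: the 2 present regions are separate (no shared area or edge), so areas and boundary lengths simply add and each stays a separate island — 2 connected regions; the r=5 cylinder at (14, 7) contributes a regular 12-gon of circumradius 5; After the difference (first − rest): starting from the result so far, the r=5 cylinder at (14, 7) partially overlaps it — only the 23.10 mm² overlap (of its 75.00 mm²) is removed, clipping the outline — 2 connected regions. The result has 2 disconnected regions.

2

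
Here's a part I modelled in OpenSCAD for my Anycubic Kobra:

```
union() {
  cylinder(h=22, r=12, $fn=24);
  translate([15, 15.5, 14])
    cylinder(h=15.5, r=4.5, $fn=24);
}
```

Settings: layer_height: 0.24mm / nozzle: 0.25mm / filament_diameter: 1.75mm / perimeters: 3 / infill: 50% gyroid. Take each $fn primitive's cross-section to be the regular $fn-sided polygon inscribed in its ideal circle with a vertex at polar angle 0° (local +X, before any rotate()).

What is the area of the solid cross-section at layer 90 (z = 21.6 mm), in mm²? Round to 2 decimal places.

At z = 21.6 mm: the r=12 cylinder contributes a regular 24-gon of circumradius 12 (area = (24/2)·12.000²·sin(360°/24) = 447.24 mm²); the r=4.5 cylinder at (15, 15.5) contributes a regular 24-gon of circumradius 4.5 (area = (24/2)·4.500²·sin(360°/24) = 62.89 mm²); Merging all regions: the 2 present regions are separate (no shared area or edge), so areas and boundary lengths simply add and each stays a separate island — area = 510.13 mm². Overall, the cross-section has 2 separate islands. Net area = 510.13 mm².

510.13 mm²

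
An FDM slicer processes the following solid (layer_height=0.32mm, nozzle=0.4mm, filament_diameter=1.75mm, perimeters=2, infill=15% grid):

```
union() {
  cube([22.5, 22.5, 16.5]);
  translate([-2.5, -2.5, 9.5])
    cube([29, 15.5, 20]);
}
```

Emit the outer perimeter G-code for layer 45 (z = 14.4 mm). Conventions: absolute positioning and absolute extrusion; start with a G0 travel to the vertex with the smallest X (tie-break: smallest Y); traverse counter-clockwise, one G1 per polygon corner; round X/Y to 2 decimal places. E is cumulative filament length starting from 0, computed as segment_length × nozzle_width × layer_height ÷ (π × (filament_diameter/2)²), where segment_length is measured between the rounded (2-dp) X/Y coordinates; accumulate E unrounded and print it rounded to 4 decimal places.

At z = 14.4 mm: the cube (footprint 22.5×22.5) is included at this height; the cube at (-2.5, -2.5) (footprint 29×15.5) is included at this height; Combining (union): the regions partially overlap (shared area 292.50 mm²), so overlapping operands fuse into one piece — 1 connected region. The outline is a single polygon with 8 vertices. Extrusion per mm of travel: 0.4 × 0.32 / (π × 0.875²) = 0.053216. Accumulating E over each segment gives final E = 5.7474.

G0 X-2.50 Y-2.50 Z14.40
G1 X26.50 Y-2.50 E1.5433
G1 X26.50 Y13.00 E2.3681
G1 X22.50 Y13.00 E2.5810
G1 X22.50 Y22.50 E3.0865
G1 X0.00 Y22.50 E4.2839
G1 X0.00 Y13.00 E4.7895
G1 X-2.50 Y13.00 E4.9225
G1 X-2.50 Y-2.50 E5.7474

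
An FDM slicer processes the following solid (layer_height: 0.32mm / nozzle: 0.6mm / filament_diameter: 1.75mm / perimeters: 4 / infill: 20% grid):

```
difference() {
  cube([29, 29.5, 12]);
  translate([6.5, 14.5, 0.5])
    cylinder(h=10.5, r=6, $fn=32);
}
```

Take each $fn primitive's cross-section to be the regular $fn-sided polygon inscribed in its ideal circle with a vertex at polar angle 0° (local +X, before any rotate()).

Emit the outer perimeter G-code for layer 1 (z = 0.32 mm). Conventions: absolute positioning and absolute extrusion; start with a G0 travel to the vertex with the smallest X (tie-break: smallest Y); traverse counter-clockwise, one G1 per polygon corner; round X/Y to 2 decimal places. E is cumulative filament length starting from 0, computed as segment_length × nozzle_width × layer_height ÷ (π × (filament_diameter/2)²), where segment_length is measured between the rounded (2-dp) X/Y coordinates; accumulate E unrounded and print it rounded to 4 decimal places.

G0 X0.00 Y0.00 Z0.32
G1 X29.00 Y0.00 E2.3149
G1 X29.00 Y29.50 E4.6697
G1 X0.00 Y29.50 E6.9846
G1 X0.00 Y0.00 E9.3394

At z = 0.32 mm: the cube is present — its section is the full 29×29.5 rectangle; the cylinder at (6.5, 14.5) does not reach this height (z outside [0.5, 11]); Subtracting the remaining from the first: none of the subtracted shapes is present at this height, so the 29×29.5 cube is unchanged — 1 connected region. The outline is a single polygon with 4 vertices. Extrusion per mm of travel: 0.6 × 0.32 / (π × 0.875²) = 0.079824. Accumulating E over each segment gives final E = 9.3394.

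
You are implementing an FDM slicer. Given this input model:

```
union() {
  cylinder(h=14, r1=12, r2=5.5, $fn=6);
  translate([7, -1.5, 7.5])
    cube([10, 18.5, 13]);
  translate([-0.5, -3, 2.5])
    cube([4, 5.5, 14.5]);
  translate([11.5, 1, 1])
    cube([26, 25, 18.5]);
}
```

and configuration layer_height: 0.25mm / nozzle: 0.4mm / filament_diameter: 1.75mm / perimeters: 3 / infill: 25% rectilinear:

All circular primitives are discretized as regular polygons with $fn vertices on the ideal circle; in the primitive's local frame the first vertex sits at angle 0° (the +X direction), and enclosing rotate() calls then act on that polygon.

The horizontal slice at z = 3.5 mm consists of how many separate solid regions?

At z = 3.5 mm: the cone (r1=12→r2=5.5) has section circumradius 10.375 here — a regular 6-gon; the cube at (7, -1.5) is absent (z outside [7.5, 20.5]); the 4×5.5 cube at (-0.5, -3) contributes its full rectangle; the cube at (11.5, 1) is present — its section is the full 26×25 rectangle; Merging all regions: the regions partially overlap (shared area 22.00 mm²), so overlapping operands fuse into one piece — 2 connected regions. The result has 2 disconnected regions.

2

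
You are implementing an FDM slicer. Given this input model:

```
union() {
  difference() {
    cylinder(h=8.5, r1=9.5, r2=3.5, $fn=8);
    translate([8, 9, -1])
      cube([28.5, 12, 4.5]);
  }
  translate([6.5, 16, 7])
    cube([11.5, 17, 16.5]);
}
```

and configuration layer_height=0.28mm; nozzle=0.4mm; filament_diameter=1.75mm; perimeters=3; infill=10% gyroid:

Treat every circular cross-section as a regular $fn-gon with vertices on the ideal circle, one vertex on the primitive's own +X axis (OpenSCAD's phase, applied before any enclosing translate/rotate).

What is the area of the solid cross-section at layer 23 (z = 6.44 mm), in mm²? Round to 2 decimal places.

At z = 6.44 mm: the cone contributes a regular 8-gon of circumradius 4.954 (interpolated between r1=9.5 and r2=3.5 at t=0.758) (area = (8/2)·4.954²·sin(360°/8) = 69.42 mm²); the cube at (8, 9) does not reach this height (z outside [-1, 3.5]); Taking the first minus the rest: none of the subtracted shapes is present at this height, so the cone is unchanged — area = 69.42 mm²; the cube at (6.5, 16) is absent (z outside [7, 23.5]); Combining (union): only that combined region is present, so the union is just that shape — area = 69.42 mm². Overall, the cross-section is a single solid region. Net area = 69.42 mm².

69.42 mm²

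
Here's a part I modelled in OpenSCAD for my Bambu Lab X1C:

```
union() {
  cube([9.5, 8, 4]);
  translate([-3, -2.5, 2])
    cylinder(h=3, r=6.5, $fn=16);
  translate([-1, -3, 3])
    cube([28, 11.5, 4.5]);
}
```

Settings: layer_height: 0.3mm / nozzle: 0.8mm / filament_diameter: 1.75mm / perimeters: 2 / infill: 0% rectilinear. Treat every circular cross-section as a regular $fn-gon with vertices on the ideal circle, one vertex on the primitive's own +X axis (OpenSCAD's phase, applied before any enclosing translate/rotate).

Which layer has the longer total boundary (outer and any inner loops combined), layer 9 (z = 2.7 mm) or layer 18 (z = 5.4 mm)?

layer 18 (z = 5.4 mm)

Layer 9 (z = 2.7): the cube is present — its section is the full 9.5×8 rectangle (perimeter 35.00 mm); the r=6.5 cylinder at (-3, -2.5) contributes a regular 16-gon of circumradius 6.5 (perimeter = 2·16·6.500·sin(180°/16) = 40.58 mm); the cube at (-1, -3) is not intersected at this z (z outside [3, 7.5]); Merging all regions: the regions partially overlap (shared area 5.67 mm²), so the edge portions inside another operand are dropped and the merged outline is re-measured after clipping — boundary = 64.98 mm. So its perimeter = 64.98 mm. Layer 18 (z = 5.4): the cube is absent (z outside [0, 4]); the cylinder at (-3, -2.5) is absent (z outside [2, 5]); the cube at (-1, -3) (footprint 28×11.5) is included at this height (perimeter 79.00 mm); Combining (union): only the 28×11.5 cube at (-1, -3) is present, so the union is just that shape — boundary = 79.00 mm. So its perimeter = 79.00 mm. Layer 18 is larger (79.00 vs 64.98 mm).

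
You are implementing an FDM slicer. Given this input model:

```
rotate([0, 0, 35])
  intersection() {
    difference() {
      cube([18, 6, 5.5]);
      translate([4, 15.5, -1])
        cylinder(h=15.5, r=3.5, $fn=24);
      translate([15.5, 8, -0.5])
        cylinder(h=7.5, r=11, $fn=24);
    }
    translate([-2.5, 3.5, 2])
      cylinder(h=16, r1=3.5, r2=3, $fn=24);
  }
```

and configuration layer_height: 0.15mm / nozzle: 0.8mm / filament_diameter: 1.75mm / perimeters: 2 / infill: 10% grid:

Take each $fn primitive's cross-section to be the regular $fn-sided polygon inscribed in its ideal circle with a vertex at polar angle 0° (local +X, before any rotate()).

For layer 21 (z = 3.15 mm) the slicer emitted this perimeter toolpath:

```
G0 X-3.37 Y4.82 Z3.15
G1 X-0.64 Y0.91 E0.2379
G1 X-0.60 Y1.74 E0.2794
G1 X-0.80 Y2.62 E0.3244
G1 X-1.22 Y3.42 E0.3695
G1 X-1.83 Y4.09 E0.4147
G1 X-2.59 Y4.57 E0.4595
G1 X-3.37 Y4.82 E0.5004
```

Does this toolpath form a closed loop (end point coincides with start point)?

yes

Start point (G0): (-3.37, 4.82). End point (last G1): the path returns to the start — closed.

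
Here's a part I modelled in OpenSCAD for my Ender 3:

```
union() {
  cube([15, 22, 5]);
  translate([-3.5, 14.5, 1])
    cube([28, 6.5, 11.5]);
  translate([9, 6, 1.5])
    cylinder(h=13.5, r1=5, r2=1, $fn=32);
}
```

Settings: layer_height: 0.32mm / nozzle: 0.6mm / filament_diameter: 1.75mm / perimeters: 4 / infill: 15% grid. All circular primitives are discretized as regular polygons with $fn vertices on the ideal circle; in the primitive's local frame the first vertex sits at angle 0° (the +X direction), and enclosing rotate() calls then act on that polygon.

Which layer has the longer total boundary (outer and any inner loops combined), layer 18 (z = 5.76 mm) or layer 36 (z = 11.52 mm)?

layer 18 (z = 5.76 mm)

Layer 18 (z = 5.76): the cube does not reach this height (z outside [0, 5]); the cube at (-3.5, 14.5) (footprint 28×6.5) is included at this height (perimeter 69.00 mm); the cone at (9, 6) (r1=5→r2=1) has section circumradius 3.738 here — a regular 32-gon (perimeter = 2·32·3.738·sin(180°/32) = 23.45 mm); Merging all regions: the 2 present regions are separate (no shared area or edge), so areas and boundary lengths simply add and each stays a separate island — boundary = 92.45 mm. So its perimeter = 92.45 mm. Layer 36 (z = 11.52): the cube does not reach this height (z outside [0, 5]); the cube at (-3.5, 14.5) is present — its section is the full 28×6.5 rectangle (perimeter 69.00 mm); the cone at (9, 6) (r1=5→r2=1) has section circumradius 2.031 here — a regular 32-gon (perimeter = 2·32·2.031·sin(180°/32) = 12.74 mm); Taking the union: the 2 present regions are separate (no shared area or edge), so areas and boundary lengths simply add and each stays a separate island — boundary = 81.74 mm. So its perimeter = 81.74 mm. Layer 18 is larger (92.45 vs 81.74 mm).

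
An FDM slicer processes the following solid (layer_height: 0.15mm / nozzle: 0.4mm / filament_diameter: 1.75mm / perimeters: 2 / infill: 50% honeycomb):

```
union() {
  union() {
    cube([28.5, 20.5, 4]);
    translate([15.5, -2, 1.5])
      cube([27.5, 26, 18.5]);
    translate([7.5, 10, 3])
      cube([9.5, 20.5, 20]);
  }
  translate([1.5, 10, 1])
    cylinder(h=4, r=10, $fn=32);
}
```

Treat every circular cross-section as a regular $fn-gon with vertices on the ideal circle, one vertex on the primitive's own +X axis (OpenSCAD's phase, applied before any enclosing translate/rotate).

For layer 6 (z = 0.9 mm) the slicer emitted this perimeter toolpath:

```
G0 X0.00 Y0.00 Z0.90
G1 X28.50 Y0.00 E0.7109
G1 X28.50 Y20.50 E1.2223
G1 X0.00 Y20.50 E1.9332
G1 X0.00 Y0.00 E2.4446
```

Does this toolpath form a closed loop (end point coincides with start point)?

yes

Start point (G0): (0.00, 0.00). End point (last G1): the path returns to the start — closed.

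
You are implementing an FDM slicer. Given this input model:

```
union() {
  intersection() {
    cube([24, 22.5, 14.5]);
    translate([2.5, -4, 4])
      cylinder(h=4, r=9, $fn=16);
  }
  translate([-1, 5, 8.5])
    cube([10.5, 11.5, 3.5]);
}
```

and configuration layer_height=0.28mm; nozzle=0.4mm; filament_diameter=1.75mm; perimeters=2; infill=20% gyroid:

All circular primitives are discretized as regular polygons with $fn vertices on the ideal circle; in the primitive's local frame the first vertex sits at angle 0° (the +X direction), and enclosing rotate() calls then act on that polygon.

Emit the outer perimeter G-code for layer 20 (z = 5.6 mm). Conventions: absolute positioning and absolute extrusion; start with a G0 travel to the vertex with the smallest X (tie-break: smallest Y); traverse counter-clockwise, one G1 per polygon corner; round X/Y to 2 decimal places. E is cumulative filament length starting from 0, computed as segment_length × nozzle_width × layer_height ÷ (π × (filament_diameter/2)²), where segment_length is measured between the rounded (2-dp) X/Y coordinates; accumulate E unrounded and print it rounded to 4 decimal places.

At z = 5.6 mm: the cube (footprint 24×22.5) is included at this height; the cylinder at (2.5, -4): section is a regular 16-gon, circumradius r=9; Keeping only the common overlap: the r=9 cylinder at (2.5, -4) partially overlaps the 24×22.5 cube; clipping to the common part keeps 39.54 mm² — 1 connected region; the cube at (-1, 5) does not reach this height (z outside [8.5, 12]); Merging all regions: only the result so far is present, so the union is just that shape — 1 connected region. The outline is a single polygon with 6 vertices. Extrusion per mm of travel: 0.4 × 0.28 / (π × 0.875²) = 0.046564. Accumulating E over each segment gives final E = 1.2735.

G0 X0.00 Y0.00 Z5.60
G1 X10.44 Y0.00 E0.4861
G1 X8.86 Y2.36 E0.6184
G1 X5.94 Y4.31 E0.7819
G1 X2.50 Y5.00 E0.9452
G1 X0.00 Y4.50 E1.0640
G1 X0.00 Y0.00 E1.2735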